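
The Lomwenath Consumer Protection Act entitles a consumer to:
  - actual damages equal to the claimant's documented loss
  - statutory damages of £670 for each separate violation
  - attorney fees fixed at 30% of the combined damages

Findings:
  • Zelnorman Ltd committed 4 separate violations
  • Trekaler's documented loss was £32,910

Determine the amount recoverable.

£46,267

Statutory damages: 4 × £670 = £2,680
Combined damages: £32,910 + £2,680 = £35,590
Attorney fees: 30% of £35,590 = £10,677
Total recovery: £35,590 + £10,677 = £46,267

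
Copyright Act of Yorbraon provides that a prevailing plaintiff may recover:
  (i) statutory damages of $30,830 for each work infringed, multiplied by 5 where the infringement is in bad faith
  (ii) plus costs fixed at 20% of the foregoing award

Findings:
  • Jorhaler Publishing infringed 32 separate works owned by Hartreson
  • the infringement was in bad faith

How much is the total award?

Statutory damages: 32 × $30,830 = $986,560
Multiplied by 5: 5 × $986,560 = $4,932,800
Costs: 20% of $4,932,800 = $986,560
Award plus costs: $4,932,800 + $986,560 = $5,919,360

$5,919,360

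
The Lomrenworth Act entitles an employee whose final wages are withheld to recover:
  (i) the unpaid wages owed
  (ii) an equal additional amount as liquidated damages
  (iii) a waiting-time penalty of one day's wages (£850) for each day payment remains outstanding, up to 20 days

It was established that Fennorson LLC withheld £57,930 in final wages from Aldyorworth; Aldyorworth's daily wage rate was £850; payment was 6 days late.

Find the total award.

£120,960

Liquidated damages (equal amount): £57,930
Penalty days: min(6, 20) = 6
Waiting-time penalty: 6 × £850 = £5,100
Total award: £57,930 + £57,930 + £5,100 = £120,960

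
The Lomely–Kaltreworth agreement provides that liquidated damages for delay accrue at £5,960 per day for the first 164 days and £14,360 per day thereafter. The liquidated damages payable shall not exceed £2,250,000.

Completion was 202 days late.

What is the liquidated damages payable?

£1,523,120

First 164 days: 164 × £5,960 = £977,440
Remaining days: (202 − 164) × £14,360 = £545,680
Accrued per-day damages: £977,440 + £545,680 = £1,523,120
Cap at £2,250,000: £1,523,120 is within the cap, no reduction.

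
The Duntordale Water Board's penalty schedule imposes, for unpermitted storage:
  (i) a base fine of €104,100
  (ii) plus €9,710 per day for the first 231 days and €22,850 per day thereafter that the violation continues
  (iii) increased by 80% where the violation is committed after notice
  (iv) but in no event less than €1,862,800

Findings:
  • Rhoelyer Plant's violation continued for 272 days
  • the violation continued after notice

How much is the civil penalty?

First 231 days: 231 × €9,710 = €2,243,010
Remaining days: (272 − 231) × €22,850 = €936,850
Per-day component: €2,243,010 + €936,850 = €3,179,860
Base plus per-day: €104,100 + €3,179,860 = €3,283,960
Enhancement: 80% of €3,283,960 = €2,627,168
Enhanced fine: €3,283,960 + €2,627,168 = €5,911,128
Minimum €1,862,800: €5,911,128 meets the minimum, no increase.

€5,911,128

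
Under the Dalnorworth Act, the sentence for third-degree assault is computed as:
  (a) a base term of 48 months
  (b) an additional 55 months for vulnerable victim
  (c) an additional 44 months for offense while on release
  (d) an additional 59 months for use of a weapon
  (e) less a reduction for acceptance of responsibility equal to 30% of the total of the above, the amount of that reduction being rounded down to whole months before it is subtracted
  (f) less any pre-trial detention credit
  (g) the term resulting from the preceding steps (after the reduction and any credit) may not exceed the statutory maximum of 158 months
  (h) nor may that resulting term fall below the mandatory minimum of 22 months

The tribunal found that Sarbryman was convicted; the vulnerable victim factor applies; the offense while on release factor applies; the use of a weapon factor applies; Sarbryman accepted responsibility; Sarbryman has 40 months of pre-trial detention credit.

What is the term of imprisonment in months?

105 months

Vulnerable victim enhancement: +55 months
Offense while on release enhancement: +44 months
Use of a weapon enhancement: +59 months
Adjusted term: 48 months + 55 months + 44 months + 59 months = 206 months
Acceptance of responsibility reduction: 30% of 206 months = 61 months (rounded down)
After reduction: 206 − 61 = 145 months
Less pre-trial detention credit: 145 months − 40 months = 105 months
Cap at 158 months: 105 months is within the cap, no reduction.
Minimum 22 months: 105 months meets the minimum, no increase.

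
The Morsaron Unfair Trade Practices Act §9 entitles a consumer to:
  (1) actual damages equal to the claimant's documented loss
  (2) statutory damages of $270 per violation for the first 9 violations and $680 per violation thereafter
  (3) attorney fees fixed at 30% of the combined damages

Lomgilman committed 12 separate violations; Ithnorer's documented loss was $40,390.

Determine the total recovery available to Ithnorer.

$58,318

First 9 violations: 9 × $270 = $2,430
Remaining violations: (12 − 9) × $680 = $2,040
Statutory damages: $2,430 + $2,040 = $4,470
Combined damages: $40,390 + $4,470 = $44,860
Attorney fees: 30% of $44,860 = $13,458
Total recovery: $44,860 + $13,458 = $58,318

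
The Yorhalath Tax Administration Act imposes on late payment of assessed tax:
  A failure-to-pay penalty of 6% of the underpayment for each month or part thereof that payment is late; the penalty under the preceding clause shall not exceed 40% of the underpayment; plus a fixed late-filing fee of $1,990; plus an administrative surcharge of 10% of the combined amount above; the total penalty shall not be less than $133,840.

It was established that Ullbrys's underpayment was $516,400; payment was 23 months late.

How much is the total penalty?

Accrued rate: 6% × 23 = 138%, capped at 40% → 40%
Failure-to-pay penalty: 40% of $516,400 = $206,560
Penalty before surcharge: $206,560 + $1,990 = $208,550
Administrative surcharge: 10% of $208,550 = $20,855
Total penalty: $208,550 + $20,855 = $229,405
Minimum $133,840: $229,405 meets the minimum, no increase.

$229,405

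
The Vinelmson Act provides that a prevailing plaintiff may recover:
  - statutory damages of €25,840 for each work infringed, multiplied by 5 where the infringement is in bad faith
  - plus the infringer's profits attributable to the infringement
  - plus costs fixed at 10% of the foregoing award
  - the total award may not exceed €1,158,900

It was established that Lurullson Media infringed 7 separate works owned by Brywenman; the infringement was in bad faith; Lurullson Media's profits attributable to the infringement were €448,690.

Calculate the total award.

Statutory damages: 7 × €25,840 = €180,880
Multiplied by 5: 5 × €180,880 = €904,400
Combined award: €904,400 + €448,690 = €1,353,090
Costs: 10% of €1,353,090 = €135,309
Award plus costs: €1,353,090 + €135,309 = €1,488,399
Cap at €1,158,900: €1,488,399 exceeds the cap → €1,158,900

€1,158,900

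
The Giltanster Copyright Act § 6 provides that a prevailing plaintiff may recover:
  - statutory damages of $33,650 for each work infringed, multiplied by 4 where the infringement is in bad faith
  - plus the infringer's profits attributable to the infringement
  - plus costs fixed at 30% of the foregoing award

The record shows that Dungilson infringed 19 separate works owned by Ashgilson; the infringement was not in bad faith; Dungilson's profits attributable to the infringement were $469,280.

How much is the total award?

Statutory damages: 19 × $33,650 = $639,350
Infringement not in bad faith: no ×4 enhancement.
Combined award: $639,350 + $469,280 = $1,108,630
Costs: 30% of $1,108,630 = $332,589
Award plus costs: $1,108,630 + $332,589 = $1,441,219

Award: $1,441,219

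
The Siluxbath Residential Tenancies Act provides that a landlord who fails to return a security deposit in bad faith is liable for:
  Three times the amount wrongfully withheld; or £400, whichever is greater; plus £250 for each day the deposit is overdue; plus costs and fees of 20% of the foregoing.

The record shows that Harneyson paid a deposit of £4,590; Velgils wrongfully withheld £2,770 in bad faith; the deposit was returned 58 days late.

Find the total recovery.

£27,372

Trebled: 3 × £2,770 = £8,310
Minimum £400: £8,310 meets the minimum, no increase.
Late-return penalty: 58 × £250 = £14,500
Damages plus late penalty: £8,310 + £14,500 = £22,810
Costs and fees: 20% of £22,810 = £4,562
Total recovery: £22,810 + £4,562 = £27,372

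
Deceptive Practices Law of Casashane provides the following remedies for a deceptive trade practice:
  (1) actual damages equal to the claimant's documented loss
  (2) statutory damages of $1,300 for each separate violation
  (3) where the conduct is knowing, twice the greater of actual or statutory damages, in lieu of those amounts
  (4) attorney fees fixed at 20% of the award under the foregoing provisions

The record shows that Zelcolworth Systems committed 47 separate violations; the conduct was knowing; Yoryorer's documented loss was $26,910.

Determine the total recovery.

Statutory damages: 47 × $1,300 = $61,100
Greater of actual damages ($26,910) or statutory damages ($61,100): $61,100
Doubled: 2 × $61,100 = $122,200
Attorney fees: 20% of $122,200 = $24,440
Total recovery: $122,200 + $24,440 = $146,640

$146,640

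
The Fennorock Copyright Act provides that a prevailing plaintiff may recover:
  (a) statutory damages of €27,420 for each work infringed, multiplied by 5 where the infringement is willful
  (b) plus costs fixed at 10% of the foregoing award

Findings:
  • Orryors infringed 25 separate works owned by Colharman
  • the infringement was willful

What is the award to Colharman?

Statutory damages: 25 × €27,420 = €685,500
Multiplied by 5: 5 × €685,500 = €3,427,500
Costs: 10% of €3,427,500 = €342,750
Award plus costs: €3,427,500 + €342,750 = €3,770,250

€3,770,250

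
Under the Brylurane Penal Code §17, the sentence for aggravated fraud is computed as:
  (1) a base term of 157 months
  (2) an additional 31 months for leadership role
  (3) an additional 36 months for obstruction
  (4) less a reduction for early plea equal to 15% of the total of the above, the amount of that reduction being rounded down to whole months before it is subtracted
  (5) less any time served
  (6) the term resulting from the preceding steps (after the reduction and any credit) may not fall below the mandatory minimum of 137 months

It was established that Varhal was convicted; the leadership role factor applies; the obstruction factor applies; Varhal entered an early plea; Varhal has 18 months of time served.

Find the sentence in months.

173 months

Leadership role enhancement: +31 months
Obstruction enhancement: +36 months
Adjusted term: 157 months + 31 months + 36 months = 224 months
Early plea reduction: 15% of 224 months = 33 months (rounded down)
After reduction: 224 − 33 = 191 months
Less time served: 191 months − 18 months = 173 months
Minimum 137 months: 173 months meets the minimum, no increase.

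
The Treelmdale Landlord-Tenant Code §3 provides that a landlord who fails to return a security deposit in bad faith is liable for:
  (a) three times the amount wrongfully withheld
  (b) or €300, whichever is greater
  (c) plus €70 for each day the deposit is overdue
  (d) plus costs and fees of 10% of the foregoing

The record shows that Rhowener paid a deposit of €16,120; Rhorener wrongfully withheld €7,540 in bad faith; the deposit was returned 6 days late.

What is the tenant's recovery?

€25,344

Trebled: 3 × €7,540 = €22,620
Minimum €300: €22,620 meets the minimum, no increase.
Late-return penalty: 6 × €70 = €420
Damages plus late penalty: €22,620 + €420 = €23,040
Costs and fees: 10% of €23,040 = €2,304
Total recovery: €23,040 + €2,304 = €25,344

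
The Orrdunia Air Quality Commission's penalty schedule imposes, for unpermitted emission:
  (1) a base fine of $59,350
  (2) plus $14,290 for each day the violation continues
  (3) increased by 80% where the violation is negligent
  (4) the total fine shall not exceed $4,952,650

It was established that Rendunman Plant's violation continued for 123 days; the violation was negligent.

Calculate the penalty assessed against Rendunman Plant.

Civil penalty: $3,270,636

Per-day component: 123 × $14,290 = $1,757,670
Base plus per-day: $59,350 + $1,757,670 = $1,817,020
Enhancement: 80% of $1,817,020 = $1,453,616
Enhanced fine: $1,817,020 + $1,453,616 = $3,270,636
Cap at $4,952,650: $3,270,636 is within the cap, no reduction.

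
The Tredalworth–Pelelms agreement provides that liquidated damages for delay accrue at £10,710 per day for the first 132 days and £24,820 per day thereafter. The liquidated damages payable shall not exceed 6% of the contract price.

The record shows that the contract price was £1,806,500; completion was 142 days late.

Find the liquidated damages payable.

£108,390

First 132 days: 132 × £10,710 = £1,413,720
Remaining days: (142 − 132) × £24,820 = £248,200
Accrued per-day damages: £1,413,720 + £248,200 = £1,661,920
Cap: 6% of £1,806,500 = £108,390
Cap at £108,390: £1,661,920 exceeds the cap → £108,390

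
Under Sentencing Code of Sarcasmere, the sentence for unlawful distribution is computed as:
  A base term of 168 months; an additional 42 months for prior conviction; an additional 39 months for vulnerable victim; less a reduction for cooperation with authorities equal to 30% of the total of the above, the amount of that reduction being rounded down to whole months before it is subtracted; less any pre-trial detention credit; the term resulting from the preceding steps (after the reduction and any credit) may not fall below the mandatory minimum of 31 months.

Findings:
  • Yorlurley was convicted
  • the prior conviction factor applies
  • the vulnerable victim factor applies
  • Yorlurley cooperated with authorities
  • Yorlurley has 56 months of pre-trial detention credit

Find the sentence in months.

119 months

Prior conviction enhancement: +42 months
Vulnerable victim enhancement: +39 months
Adjusted term: 168 months + 42 months + 39 months = 249 months
Cooperation with authorities reduction: 30% of 249 months = 74 months (rounded down)
After reduction: 249 − 74 = 175 months
Less pre-trial detention credit: 175 months − 56 months = 119 months
Minimum 31 months: 119 months meets the minimum, no increase.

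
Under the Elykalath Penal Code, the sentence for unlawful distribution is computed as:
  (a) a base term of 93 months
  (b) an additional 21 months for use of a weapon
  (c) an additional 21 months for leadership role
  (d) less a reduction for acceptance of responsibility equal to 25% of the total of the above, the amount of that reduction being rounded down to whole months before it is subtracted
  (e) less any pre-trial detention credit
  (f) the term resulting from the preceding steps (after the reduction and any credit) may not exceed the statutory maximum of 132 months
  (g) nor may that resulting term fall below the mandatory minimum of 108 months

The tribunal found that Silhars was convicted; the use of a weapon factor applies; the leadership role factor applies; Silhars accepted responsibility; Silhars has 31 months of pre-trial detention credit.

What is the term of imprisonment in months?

Use of a weapon enhancement: +21 months
Leadership role enhancement: +21 months
Adjusted term: 93 months + 21 months + 21 months = 135 months
Acceptance of responsibility reduction: 25% of 135 months = 33 months (rounded down)
After reduction: 135 − 33 = 102 months
Less pre-trial detention credit: 102 months − 31 months = 71 months
Cap at 132 months: 71 months is within the cap, no reduction.
Minimum 108 months: 71 months is below the minimum → 108 months

108 months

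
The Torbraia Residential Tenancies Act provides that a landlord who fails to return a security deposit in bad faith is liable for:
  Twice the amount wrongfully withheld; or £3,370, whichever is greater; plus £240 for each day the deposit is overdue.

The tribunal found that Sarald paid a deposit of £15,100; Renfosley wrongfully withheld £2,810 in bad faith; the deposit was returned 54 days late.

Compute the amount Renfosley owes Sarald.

£18,580

Doubled: 2 × £2,810 = £5,620
Minimum £3,370: £5,620 meets the minimum, no increase.
Late-return penalty: 54 × £240 = £12,960
Damages plus late penalty: £5,620 + £12,960 = £18,580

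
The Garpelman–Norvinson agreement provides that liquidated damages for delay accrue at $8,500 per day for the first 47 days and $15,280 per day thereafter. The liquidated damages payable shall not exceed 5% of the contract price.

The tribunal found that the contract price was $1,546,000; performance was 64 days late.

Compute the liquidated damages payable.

First 47 days: 47 × $8,500 = $399,500
Remaining days: (64 − 47) × $15,280 = $259,760
Accrued per-day damages: $399,500 + $259,760 = $659,260
Cap: 5% of $1,546,000 = $77,300
Cap at $77,300: $659,260 exceeds the cap → $77,300

$77,300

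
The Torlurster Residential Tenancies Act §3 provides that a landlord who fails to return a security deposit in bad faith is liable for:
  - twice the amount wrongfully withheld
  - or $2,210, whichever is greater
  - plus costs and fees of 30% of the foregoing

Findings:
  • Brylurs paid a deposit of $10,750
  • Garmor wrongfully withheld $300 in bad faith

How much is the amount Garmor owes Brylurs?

$2,873

Doubled: 2 × $300 = $600
Minimum $2,210: $600 is below the minimum → $2,210
Costs and fees: 30% of $2,210 = $663
Total recovery: $2,210 + $663 = $2,873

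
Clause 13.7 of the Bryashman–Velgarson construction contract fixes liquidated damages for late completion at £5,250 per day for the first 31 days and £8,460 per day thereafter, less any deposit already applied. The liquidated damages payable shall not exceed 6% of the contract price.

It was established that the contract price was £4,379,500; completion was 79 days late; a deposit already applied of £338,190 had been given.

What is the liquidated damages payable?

First 31 days: 31 × £5,250 = £162,750
Remaining days: (79 − 31) × £8,460 = £406,080
Accrued per-day damages: £162,750 + £406,080 = £568,830
Less deposit already applied: £568,830 − £338,190 = £230,640
Cap: 6% of £4,379,500 = £262,770
Cap at £262,770: £230,640 is within the cap, no reduction.

£230,640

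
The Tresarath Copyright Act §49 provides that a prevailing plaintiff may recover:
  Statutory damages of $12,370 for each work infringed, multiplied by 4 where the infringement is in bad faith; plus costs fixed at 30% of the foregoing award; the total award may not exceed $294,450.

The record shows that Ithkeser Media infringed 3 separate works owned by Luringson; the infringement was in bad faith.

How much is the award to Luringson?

$192,972

Statutory damages: 3 × $12,370 = $37,110
Multiplied by 4: 4 × $37,110 = $148,440
Costs: 30% of $148,440 = $44,532
Award plus costs: $148,440 + $44,532 = $192,972
Cap at $294,450: $192,972 is within the cap, no reduction.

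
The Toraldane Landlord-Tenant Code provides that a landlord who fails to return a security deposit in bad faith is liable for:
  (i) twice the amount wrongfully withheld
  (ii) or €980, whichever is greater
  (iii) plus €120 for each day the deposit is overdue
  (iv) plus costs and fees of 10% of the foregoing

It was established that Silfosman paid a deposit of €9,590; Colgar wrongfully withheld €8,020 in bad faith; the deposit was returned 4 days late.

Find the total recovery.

Doubled: 2 × €8,020 = €16,040
Minimum €980: €16,040 meets the minimum, no increase.
Late-return penalty: 4 × €120 = €480
Damages plus late penalty: €16,040 + €480 = €16,520
Costs and fees: 10% of €16,520 = €1,652
Total recovery: €16,520 + €1,652 = €18,172

€18,172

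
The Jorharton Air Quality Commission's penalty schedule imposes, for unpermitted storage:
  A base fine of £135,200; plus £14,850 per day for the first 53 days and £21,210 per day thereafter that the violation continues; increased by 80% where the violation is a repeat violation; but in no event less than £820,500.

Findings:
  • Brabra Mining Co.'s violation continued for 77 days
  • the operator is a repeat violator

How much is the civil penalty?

First 53 days: 53 × £14,850 = £787,050
Remaining days: (77 − 53) × £21,210 = £509,040
Per-day component: £787,050 + £509,040 = £1,296,090
Base plus per-day: £135,200 + £1,296,090 = £1,431,290
Enhancement: 80% of £1,431,290 = £1,145,032
Enhanced fine: £1,431,290 + £1,145,032 = £2,576,322
Minimum £820,500: £2,576,322 meets the minimum, no increase.

Civil penalty: £2,576,322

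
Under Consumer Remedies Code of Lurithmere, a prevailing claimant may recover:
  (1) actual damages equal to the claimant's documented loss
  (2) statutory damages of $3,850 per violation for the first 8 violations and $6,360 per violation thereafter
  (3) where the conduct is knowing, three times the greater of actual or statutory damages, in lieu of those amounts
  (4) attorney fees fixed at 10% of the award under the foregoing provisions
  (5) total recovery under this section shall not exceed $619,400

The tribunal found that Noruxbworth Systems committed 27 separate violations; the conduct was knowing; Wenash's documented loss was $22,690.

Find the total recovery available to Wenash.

$500,412

First 8 violations: 8 × $3,850 = $30,800
Remaining violations: (27 − 8) × $6,360 = $120,840
Statutory damages: $30,800 + $120,840 = $151,640
Greater of actual damages ($22,690) or statutory damages ($151,640): $151,640
Trebled: 3 × $151,640 = $454,920
Attorney fees: 10% of $454,920 = $45,492
Total before cap: $454,920 + $45,492 = $500,412
Cap at $619,400: $500,412 is within the cap, no reduction.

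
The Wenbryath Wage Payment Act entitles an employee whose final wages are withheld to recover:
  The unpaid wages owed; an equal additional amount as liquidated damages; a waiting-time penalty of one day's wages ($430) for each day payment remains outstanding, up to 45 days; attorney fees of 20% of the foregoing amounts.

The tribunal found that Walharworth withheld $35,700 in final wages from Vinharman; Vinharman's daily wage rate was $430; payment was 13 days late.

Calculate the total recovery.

$92,388

Liquidated damages (equal amount): $35,700
Penalty days: min(13, 45) = 13
Waiting-time penalty: 13 × $430 = $5,590
Subtotal: $35,700 + $35,700 + $5,590 = $76,990
Attorney fees: 20% of $76,990 = $15,398
Total award: $76,990 + $15,398 = $92,388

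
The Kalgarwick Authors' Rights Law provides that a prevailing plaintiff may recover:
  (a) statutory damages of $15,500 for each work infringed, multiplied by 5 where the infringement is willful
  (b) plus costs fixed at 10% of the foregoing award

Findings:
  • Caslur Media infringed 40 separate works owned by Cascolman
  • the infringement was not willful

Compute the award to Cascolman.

Statutory damages: 40 × $15,500 = $620,000
Infringement not willful: no ×5 enhancement.
Costs: 10% of $620,000 = $62,000
Award plus costs: $620,000 + $62,000 = $682,000

Award: $682,000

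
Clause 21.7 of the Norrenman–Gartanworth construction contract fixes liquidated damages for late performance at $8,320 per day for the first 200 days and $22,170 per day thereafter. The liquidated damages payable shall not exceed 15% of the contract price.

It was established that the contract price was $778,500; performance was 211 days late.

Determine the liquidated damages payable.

$116,775

First 200 days: 200 × $8,320 = $1,664,000
Remaining days: (211 − 200) × $22,170 = $243,870
Accrued per-day damages: $1,664,000 + $243,870 = $1,907,870
Cap: 15% of $778,500 = $116,775
Cap at $116,775: $1,907,870 exceeds the cap → $116,775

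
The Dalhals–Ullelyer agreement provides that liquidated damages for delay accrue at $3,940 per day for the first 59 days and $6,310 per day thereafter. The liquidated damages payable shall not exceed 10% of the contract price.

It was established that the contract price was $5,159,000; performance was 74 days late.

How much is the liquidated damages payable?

$327,110

First 59 days: 59 × $3,940 = $232,460
Remaining days: (74 − 59) × $6,310 = $94,650
Accrued per-day damages: $232,460 + $94,650 = $327,110
Cap: 10% of $5,159,000 = $515,900
Cap at $515,900: $327,110 is within the cap, no reduction.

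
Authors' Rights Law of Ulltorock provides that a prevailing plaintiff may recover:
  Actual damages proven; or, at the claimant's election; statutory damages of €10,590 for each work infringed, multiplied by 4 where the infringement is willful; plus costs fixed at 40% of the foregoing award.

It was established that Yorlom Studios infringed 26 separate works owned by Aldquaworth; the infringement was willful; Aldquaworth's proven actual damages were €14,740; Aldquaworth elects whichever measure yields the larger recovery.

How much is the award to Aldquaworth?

Award: €1,541,904

Statutory damages: 26 × €10,590 = €275,340
Multiplied by 4: 4 × €275,340 = €1,101,360
Greater of actual damages (€14,740) or enhanced statutory damages (€1,101,360): €1,101,360
Costs: 40% of €1,101,360 = €440,544
Award plus costs: €1,101,360 + €440,544 = €1,541,904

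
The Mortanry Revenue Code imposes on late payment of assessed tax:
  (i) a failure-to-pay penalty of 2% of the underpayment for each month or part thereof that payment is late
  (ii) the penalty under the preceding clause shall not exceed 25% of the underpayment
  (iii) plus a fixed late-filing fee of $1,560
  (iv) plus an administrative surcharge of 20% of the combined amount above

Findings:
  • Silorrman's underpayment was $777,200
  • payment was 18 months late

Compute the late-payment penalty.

$235,032

Accrued rate: 2% × 18 = 36%, capped at 25% → 25%
Failure-to-pay penalty: 25% of $777,200 = $194,300
Penalty before surcharge: $194,300 + $1,560 = $195,860
Administrative surcharge: 20% of $195,860 = $39,172
Total penalty: $195,860 + $39,172 = $235,032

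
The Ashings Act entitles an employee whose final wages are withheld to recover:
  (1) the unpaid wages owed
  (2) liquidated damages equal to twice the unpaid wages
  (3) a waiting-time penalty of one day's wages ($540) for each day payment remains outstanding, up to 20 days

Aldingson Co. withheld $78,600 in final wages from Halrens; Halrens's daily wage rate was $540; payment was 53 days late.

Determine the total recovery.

Doubled: 2 × $78,600 = $157,200
Penalty days: min(53, 20) = 20
Waiting-time penalty: 20 × $540 = $10,800
Total award: $78,600 + $157,200 + $10,800 = $246,600

$246,600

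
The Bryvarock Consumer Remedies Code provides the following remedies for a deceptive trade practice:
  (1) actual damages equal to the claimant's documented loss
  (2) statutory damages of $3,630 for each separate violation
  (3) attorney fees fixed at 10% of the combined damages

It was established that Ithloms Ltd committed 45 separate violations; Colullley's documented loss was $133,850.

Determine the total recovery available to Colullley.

Statutory damages: 45 × $3,630 = $163,350
Combined damages: $133,850 + $163,350 = $297,200
Attorney fees: 10% of $297,200 = $29,720
Total recovery: $297,200 + $29,720 = $326,920

$326,920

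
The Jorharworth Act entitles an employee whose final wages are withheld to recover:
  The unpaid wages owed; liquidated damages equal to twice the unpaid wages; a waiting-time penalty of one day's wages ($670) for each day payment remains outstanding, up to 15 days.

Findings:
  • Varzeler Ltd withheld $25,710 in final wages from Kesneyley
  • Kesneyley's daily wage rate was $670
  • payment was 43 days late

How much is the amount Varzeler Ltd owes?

Total award: $87,180

Doubled: 2 × $25,710 = $51,420
Penalty days: min(43, 15) = 15
Waiting-time penalty: 15 × $670 = $10,050
Total award: $25,710 + $51,420 + $10,050 = $87,180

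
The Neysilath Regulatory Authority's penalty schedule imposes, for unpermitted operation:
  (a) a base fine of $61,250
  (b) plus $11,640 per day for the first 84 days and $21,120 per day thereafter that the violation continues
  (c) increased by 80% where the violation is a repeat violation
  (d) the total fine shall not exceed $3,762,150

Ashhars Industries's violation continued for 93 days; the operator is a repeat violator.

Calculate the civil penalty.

$2,212,362

First 84 days: 84 × $11,640 = $977,760
Remaining days: (93 − 84) × $21,120 = $190,080
Per-day component: $977,760 + $190,080 = $1,167,840
Base plus per-day: $61,250 + $1,167,840 = $1,229,090
Enhancement: 80% of $1,229,090 = $983,272
Enhanced fine: $1,229,090 + $983,272 = $2,212,362
Cap at $3,762,150: $2,212,362 is within the cap, no reduction.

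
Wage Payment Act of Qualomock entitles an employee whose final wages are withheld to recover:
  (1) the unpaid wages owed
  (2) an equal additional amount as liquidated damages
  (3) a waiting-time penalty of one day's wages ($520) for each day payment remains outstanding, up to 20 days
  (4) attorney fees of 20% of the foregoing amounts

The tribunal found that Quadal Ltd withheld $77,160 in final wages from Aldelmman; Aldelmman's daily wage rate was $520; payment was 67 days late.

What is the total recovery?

Liquidated damages (equal amount): $77,160
Penalty days: min(67, 20) = 20
Waiting-time penalty: 20 × $520 = $10,400
Subtotal: $77,160 + $77,160 + $10,400 = $164,720
Attorney fees: 20% of $164,720 = $32,944
Total award: $164,720 + $32,944 = $197,664

Total award: $197,664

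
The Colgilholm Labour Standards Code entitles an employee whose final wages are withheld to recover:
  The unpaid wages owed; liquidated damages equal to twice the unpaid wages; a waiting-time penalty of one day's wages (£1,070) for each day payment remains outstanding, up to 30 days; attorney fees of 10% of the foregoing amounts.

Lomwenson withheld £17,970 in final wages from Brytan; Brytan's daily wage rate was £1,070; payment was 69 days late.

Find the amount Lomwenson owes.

Doubled: 2 × £17,970 = £35,940
Penalty days: min(69, 30) = 30
Waiting-time penalty: 30 × £1,070 = £32,100
Subtotal: £17,970 + £35,940 + £32,100 = £86,010
Attorney fees: 10% of £86,010 = £8,601
Total award: £86,010 + £8,601 = £94,611

£94,611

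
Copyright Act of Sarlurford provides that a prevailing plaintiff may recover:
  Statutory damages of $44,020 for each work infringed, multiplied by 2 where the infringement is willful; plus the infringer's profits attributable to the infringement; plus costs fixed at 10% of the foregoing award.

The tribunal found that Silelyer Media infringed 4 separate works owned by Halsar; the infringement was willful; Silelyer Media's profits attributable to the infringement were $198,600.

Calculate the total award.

Statutory damages: 4 × $44,020 = $176,080
Doubled: 2 × $176,080 = $352,160
Combined award: $352,160 + $198,600 = $550,760
Costs: 10% of $550,760 = $55,076
Award plus costs: $550,760 + $55,076 = $605,836

$605,836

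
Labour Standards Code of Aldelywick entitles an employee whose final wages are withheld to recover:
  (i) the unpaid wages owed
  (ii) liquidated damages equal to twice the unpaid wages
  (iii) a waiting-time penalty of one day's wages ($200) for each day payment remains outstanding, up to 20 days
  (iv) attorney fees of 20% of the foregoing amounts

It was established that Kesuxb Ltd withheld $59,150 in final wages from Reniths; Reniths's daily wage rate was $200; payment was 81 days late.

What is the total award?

$217,740

Doubled: 2 × $59,150 = $118,300
Penalty days: min(81, 20) = 20
Waiting-time penalty: 20 × $200 = $4,000
Subtotal: $59,150 + $118,300 + $4,000 = $181,450
Attorney fees: 20% of $181,450 = $36,290
Total award: $181,450 + $36,290 = $217,740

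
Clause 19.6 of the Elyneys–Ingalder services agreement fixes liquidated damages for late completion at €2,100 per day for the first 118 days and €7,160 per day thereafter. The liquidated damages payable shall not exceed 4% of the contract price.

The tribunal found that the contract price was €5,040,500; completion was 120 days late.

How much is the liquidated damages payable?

First 118 days: 118 × €2,100 = €247,800
Remaining days: (120 − 118) × €7,160 = €14,320
Accrued per-day damages: €247,800 + €14,320 = €262,120
Cap: 4% of €5,040,500 = €201,620
Cap at €201,620: €262,120 exceeds the cap → €201,620

€201,620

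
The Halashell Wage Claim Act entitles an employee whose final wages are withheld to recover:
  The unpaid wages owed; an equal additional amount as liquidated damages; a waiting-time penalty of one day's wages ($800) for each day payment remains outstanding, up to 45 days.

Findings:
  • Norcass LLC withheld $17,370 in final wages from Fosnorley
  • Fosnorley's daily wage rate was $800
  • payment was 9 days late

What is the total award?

Liquidated damages (equal amount): $17,370
Penalty days: min(9, 45) = 9
Waiting-time penalty: 9 × $800 = $7,200
Total award: $17,370 + $17,370 + $7,200 = $41,940

$41,940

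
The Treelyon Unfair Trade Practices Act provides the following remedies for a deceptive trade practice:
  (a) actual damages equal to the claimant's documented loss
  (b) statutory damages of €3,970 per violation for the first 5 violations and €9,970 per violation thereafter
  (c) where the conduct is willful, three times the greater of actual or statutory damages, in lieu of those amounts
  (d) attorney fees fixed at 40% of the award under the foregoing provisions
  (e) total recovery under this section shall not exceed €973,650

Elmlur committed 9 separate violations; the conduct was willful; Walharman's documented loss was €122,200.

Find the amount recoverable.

€513,240

First 5 violations: 5 × €3,970 = €19,850
Remaining violations: (9 − 5) × €9,970 = €39,880
Statutory damages: €19,850 + €39,880 = €59,730
Greater of actual damages (€122,200) or statutory damages (€59,730): €122,200
Trebled: 3 × €122,200 = €366,600
Attorney fees: 40% of €366,600 = €146,640
Total before cap: €366,600 + €146,640 = €513,240
Cap at €973,650: €513,240 is within the cap, no reduction.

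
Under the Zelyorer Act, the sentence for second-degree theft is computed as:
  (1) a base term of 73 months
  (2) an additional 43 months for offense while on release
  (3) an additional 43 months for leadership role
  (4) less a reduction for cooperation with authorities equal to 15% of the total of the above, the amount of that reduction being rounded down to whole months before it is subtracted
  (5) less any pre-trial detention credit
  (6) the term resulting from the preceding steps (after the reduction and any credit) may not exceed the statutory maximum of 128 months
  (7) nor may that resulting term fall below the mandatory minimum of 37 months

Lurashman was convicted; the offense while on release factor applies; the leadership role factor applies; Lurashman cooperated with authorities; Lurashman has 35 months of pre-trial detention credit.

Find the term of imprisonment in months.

Offense while on release enhancement: +43 months
Leadership role enhancement: +43 months
Adjusted term: 73 months + 43 months + 43 months = 159 months
Cooperation with authorities reduction: 15% of 159 months = 23 months (rounded down)
After reduction: 159 − 23 = 136 months
Less pre-trial detention credit: 136 months − 35 months = 101 months
Cap at 128 months: 101 months is within the cap, no reduction.
Minimum 37 months: 101 months meets the minimum, no increase.

101 months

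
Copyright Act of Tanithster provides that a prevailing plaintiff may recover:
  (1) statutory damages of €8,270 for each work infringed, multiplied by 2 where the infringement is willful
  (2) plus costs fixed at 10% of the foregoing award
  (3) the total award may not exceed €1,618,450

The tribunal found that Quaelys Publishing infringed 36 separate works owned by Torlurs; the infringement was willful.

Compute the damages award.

Award: €654,984

Statutory damages: 36 × €8,270 = €297,720
Doubled: 2 × €297,720 = €595,440
Costs: 10% of €595,440 = €59,544
Award plus costs: €595,440 + €59,544 = €654,984
Cap at €1,618,450: €654,984 is within the cap, no reduction.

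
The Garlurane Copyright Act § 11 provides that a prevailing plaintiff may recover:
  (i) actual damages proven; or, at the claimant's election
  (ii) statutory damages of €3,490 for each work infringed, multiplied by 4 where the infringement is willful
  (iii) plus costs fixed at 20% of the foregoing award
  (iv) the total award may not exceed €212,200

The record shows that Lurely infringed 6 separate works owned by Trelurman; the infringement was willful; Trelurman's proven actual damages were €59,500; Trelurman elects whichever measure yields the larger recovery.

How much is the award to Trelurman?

Statutory damages: 6 × €3,490 = €20,940
Multiplied by 4: 4 × €20,940 = €83,760
Greater of actual damages (€59,500) or enhanced statutory damages (€83,760): €83,760
Costs: 20% of €83,760 = €16,752
Award plus costs: €83,760 + €16,752 = €100,512
Cap at €212,200: €100,512 is within the cap, no reduction.

€100,512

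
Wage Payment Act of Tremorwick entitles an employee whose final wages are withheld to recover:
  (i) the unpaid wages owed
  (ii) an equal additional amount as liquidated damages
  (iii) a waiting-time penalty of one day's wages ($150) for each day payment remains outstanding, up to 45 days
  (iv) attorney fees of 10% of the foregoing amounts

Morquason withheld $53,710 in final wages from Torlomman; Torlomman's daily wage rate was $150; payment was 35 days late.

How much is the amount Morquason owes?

$123,937

Liquidated damages (equal amount): $53,710
Penalty days: min(35, 45) = 35
Waiting-time penalty: 35 × $150 = $5,250
Subtotal: $53,710 + $53,710 + $5,250 = $112,670
Attorney fees: 10% of $112,670 = $11,267
Total award: $112,670 + $11,267 = $123,937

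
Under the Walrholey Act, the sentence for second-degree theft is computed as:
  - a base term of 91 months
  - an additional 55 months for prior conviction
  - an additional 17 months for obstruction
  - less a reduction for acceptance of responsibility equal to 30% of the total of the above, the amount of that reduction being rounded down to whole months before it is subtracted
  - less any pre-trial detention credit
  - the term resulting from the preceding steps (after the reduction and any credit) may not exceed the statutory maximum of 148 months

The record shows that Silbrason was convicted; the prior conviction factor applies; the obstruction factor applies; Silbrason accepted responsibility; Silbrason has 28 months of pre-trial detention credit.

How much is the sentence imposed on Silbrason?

87 months

Prior conviction enhancement: +55 months
Obstruction enhancement: +17 months
Adjusted term: 91 months + 55 months + 17 months = 163 months
Acceptance of responsibility reduction: 30% of 163 months = 48 months (rounded down)
After reduction: 163 − 48 = 115 months
Less pre-trial detention credit: 115 months − 28 months = 87 months
Cap at 148 months: 87 months is within the cap, no reduction.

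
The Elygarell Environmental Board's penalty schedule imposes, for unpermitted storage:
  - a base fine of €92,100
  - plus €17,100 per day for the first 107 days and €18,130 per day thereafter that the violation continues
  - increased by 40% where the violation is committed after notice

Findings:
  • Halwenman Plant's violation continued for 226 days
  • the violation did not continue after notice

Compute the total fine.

€4,079,270

First 107 days: 107 × €17,100 = €1,829,700
Remaining days: (226 − 107) × €18,130 = €2,157,470
Per-day component: €1,829,700 + €2,157,470 = €3,987,170
Base plus per-day: €92,100 + €3,987,170 = €4,079,270
The violation did not continue after notice: no 40% increase.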